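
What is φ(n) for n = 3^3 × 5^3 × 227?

406800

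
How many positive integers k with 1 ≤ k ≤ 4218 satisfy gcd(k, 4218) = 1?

4218 = 2 * 3 * 19 * 37.
φ(2) = 2 − 1 = 1.
φ(3) = 3 − 1 = 2.
φ(19) = 19 − 1 = 18.
φ(37) = 37 − 1 = 36.
φ(4218) = 1 × 2 × 18 × 36 = 1296.

1296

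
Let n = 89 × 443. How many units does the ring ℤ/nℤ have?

φ(39427) = 39427 · (1 − 1/89) · (1 − 1/443)
       = 39427 · 38896/39427 = 38896.

38896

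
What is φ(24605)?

15552

Prime factorization: 24605 = 5 · 7 · 19 · 37.
φ(5) = 5 − 1 = 4.
φ(7) = 7 − 1 = 6.
φ(19) = 19 − 1 = 18.
φ(37) = 37 − 1 = 36.
φ(24605) = 4 × 6 × 18 × 36 = 15552.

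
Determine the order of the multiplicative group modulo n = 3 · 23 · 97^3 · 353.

φ(22229976261) = 22229976261 · (1 − 1/3) · (1 − 1/23) · (1 − 1/97) · (1 − 1/353)
       = 22229976261 · 1486848/2362629 = 13989752832.

13989752832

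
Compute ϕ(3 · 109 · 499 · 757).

φ(3) = 3 − 1 = 2.
φ(109) = 109 − 1 = 108.
φ(499) = 499 − 1 = 498.
φ(757) = 757 − 1 = 756.
φ(123521961) = 2 × 108 × 498 × 756 = 81321408.

81321408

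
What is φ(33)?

20

Factor 33: 33 = 3 · 11.
φ(33) = 33 · (1 − 1/3) · (1 − 1/11)
       = 33 · 20/33 = 20.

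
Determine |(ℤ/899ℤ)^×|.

First factor: 899 = 29 * 31.
φ(29) = 29 − 1 = 28.
φ(31) = 31 − 1 = 30.
Multiply: 28 · 30 = 840.

840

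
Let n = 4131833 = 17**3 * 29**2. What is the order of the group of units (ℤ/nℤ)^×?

φ(4131833) = 4131833 · (1 − 1/17) · (1 − 1/29)
       = 4131833 · 448/493 = 3754688.

3754688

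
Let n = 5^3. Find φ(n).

100

φ(5^3) = 5^2·(5−1) = 25·4 = 100.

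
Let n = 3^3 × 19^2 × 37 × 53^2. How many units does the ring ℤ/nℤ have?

φ(3^3) = 3^2·(3−1) = 9·2 = 18.
φ(19^2) = 19^2 − 19^1 = 361 − 19 = 342.
φ(37) = 37 − 1 = 36.
φ(53^2) = 53^1·(53−1) = 53·52 = 2756.
Multiply: 18 · 342 · 36 · 2756 = 610773696.

610773696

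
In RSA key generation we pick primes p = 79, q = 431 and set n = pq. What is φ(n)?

33540

φ(79) = 79 − 1 = 78.
φ(431) = 431 − 1 = 430.
Multiply: 78 · 430 = 33540.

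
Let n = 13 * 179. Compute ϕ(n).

2136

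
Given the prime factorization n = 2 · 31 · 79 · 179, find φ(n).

416520

φ(2) = 2 − 1 = 1.
φ(31) = 31 − 1 = 30.
φ(79) = 79 − 1 = 78.
φ(179) = 179 − 1 = 178.
Since φ is multiplicative, φ(876742) = 1 · 30 · 78 · 178 = 416520.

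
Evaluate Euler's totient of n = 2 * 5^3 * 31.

3000

φ(7750) = 7750 · (1 − 1/2) · (1 − 1/5) · (1 − 1/31)
       = 7750 · 120/310 = 3000.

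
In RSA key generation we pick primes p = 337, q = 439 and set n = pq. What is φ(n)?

For distinct primes, φ(pq) = (p−1)(q−1) = 336 × 438 = 147168.

147168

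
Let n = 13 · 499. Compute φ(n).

5976

φ(6487) = 6487 · (1 − 1/13) · (1 − 1/499)
       = 6487 · 5976/6487 = 5976.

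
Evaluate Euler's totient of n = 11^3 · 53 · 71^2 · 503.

156981624800

φ(11^3) = 11^3 − 11^2 = 1331 − 121 = 1210.
φ(53) = 53 − 1 = 52.
φ(71^2) = 71^2 − 71^1 = 5041 − 71 = 4970.
φ(503) = 503 − 1 = 502.
φ(178870453289) = 1210 × 52 × 4970 × 502 = 156981624800.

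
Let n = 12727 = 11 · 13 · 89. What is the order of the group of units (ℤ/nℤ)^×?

10560

φ(12727) = 12727 · (1 − 1/11) · (1 − 1/13) · (1 − 1/89)
       = 12727 · 10560/12727 = 10560.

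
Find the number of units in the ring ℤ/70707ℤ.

36288

First factor: 70707 = 3 · 7^2 · 13 · 37.
φ(3) = 3 − 1 = 2.
φ(7^2) = 7^1·(7−1) = 7·6 = 42.
φ(13) = 13 − 1 = 12.
φ(37) = 37 − 1 = 36.
Multiply: 2 · 42 · 12 · 36 = 36288.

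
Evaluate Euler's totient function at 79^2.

6162

φ(79^2) = 79^2 − 79^1 = 6241 − 79 = 6162.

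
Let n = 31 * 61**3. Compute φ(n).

φ(31) = 31 − 1 = 30.
φ(61^3) = 61^2·(61−1) = 3721·60 = 223260.
φ(7036411) = 30 × 223260 = 6697800.

6697800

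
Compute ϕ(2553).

2553 = 3 × 23 × 37.
φ(3) = 3 − 1 = 2.
φ(23) = 23 − 1 = 22.
φ(37) = 37 − 1 = 36.
Multiply: 2 · 22 · 36 = 1584.

1584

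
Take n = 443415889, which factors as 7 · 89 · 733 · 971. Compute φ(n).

374901120

φ(443415889) = 443415889 · (1 − 1/7) · (1 − 1/89) · (1 − 1/733) · (1 − 1/971)
       = 443415889 · 374901120/443415889 = 374901120.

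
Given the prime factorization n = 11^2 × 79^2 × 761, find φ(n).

φ(11^2) = 11^1·(11−1) = 11·10 = 110.
φ(79^2) = 79^1·(79−1) = 79·78 = 6162.
φ(761) = 761 − 1 = 760.
Since φ is multiplicative, φ(574677521) = 110 · 6162 · 760 = 515143200.

515143200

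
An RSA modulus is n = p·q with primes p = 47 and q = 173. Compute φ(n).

7912

φ(47) = 47 − 1 = 46.
φ(173) = 173 − 1 = 172.
φ(8131) = 46 × 172 = 7912.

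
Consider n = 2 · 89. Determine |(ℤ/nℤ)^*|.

φ(2) = 2 − 1 = 1.
φ(89) = 89 − 1 = 88.
Since φ is multiplicative, φ(178) = 1 · 88 = 88.

88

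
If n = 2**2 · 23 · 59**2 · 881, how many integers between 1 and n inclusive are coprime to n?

132499840

φ(2^2) = 2^2 − 2^1 = 4 − 2 = 2.
φ(23) = 23 − 1 = 22.
φ(59^2) = 59^2 − 59^1 = 3481 − 59 = 3422.
φ(881) = 881 − 1 = 880.
φ(282142012) = 2 × 22 × 3422 × 880 = 132499840.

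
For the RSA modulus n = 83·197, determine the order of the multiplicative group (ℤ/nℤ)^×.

16072

φ(n) = (p − 1)(q − 1) = (83−1)(197−1) = 82·196 = 16072.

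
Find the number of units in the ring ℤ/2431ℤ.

1920

2431 = 11 * 13 * 17.
φ(2431) = 2431 · (1 − 1/11) · (1 − 1/13) · (1 − 1/17)
       = 2431 · 1920/2431 = 1920.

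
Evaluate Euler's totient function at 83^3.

φ(571787) = 571787 · (1 − 1/83)
       = 571787 · 82/83 = 564898.

564898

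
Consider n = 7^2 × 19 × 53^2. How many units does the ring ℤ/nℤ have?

φ(7^2) = 7^2 − 7^1 = 49 − 7 = 42.
φ(19) = 19 − 1 = 18.
φ(53^2) = 53^1·(53−1) = 53·52 = 2756.
Since φ is multiplicative, φ(2615179) = 42 · 18 · 2756 = 2083536.

2083536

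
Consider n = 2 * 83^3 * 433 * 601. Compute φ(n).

146421561600

φ(297595692742) = 297595692742 · (1 − 1/2) · (1 − 1/83) · (1 − 1/433) · (1 − 1/601)
       = 297595692742 · 21254400/43198678 = 146421561600.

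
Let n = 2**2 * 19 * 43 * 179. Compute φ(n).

φ(584972) = 584972 · (1 − 1/2) · (1 − 1/19) · (1 − 1/43) · (1 − 1/179)
       = 584972 · 134568/292486 = 269136.

269136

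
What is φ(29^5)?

19803868

φ(20511149) = 20511149 · (1 − 1/29)
       = 20511149 · 28/29 = 19803868.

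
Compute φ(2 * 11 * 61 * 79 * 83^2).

318520800

φ(730358002) = 730358002 · (1 − 1/2) · (1 − 1/11) · (1 − 1/61) · (1 − 1/79) · (1 − 1/83)
       = 730358002 · 3837600/8799494 = 318520800.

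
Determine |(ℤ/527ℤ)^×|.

Prime factorization: 527 = 17 · 31.
φ(17) = 17 − 1 = 16.
φ(31) = 31 − 1 = 30.
Multiply: 16 · 30 = 480.

480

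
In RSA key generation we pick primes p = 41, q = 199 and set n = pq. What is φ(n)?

7920

φ(n) = (p − 1)(q − 1) = (41−1)(199−1) = 40·198 = 7920.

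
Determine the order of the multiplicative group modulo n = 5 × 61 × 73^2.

1261440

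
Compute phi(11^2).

110

φ(11^2) = 11^1·(11−1) = 11·10 = 110.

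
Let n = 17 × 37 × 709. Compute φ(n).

407808

φ(17) = 17 − 1 = 16.
φ(37) = 37 − 1 = 36.
φ(709) = 709 − 1 = 708.
Since φ is multiplicative, φ(445961) = 16 · 36 · 708 = 407808.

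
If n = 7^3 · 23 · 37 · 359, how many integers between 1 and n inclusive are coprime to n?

83359584

φ(7^3) = 7^3 − 7^2 = 343 − 49 = 294.
φ(23) = 23 − 1 = 22.
φ(37) = 37 − 1 = 36.
φ(359) = 359 − 1 = 358.
Since φ is multiplicative, φ(104789587) = 294 · 22 · 36 · 358 = 83359584.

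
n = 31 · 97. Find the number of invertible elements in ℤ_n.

φ(31) = 31 − 1 = 30.
φ(97) = 97 − 1 = 96.
Since φ is multiplicative, φ(3007) = 30 · 96 = 2880.

2880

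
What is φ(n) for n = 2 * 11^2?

110

φ(2) = 2 − 1 = 1.
φ(11^2) = 11^2 − 11^1 = 121 − 11 = 110.
φ(242) = 1 × 110 = 110.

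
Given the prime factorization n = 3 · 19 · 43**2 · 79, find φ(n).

5071248

φ(3) = 3 − 1 = 2.
φ(19) = 19 − 1 = 18.
φ(43^2) = 43^1·(43−1) = 43·42 = 1806.
φ(79) = 79 − 1 = 78.
Multiply: 2 · 18 · 1806 · 78 = 5071248.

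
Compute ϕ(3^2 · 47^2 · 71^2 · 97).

6189200640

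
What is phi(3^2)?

φ(3^2) = 3^2 − 3^1 = 9 − 3 = 6.

6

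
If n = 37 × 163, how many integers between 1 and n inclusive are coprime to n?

5832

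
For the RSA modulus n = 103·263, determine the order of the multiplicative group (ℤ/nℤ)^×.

φ(n) = (p − 1)(q − 1) = (103−1)(263−1) = 102·262 = 26724.

26724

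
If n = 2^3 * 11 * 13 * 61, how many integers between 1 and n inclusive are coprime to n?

φ(69784) = 69784 · (1 − 1/2) · (1 − 1/11) · (1 − 1/13) · (1 − 1/61)
       = 69784 · 7200/17446 = 28800.

28800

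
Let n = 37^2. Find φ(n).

1332

φ(37^2) = 37^2 − 37^1 = 1369 − 37 = 1332.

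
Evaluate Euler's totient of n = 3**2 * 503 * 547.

φ(2476269) = 2476269 · (1 − 1/3) · (1 − 1/503) · (1 − 1/547)
       = 2476269 · 548184/825423 = 1644552.

1644552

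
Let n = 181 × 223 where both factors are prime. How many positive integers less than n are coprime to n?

φ(n) = (p − 1)(q − 1) = (181−1)(223−1) = 180·222 = 39960.

39960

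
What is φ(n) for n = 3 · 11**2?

φ(363) = 363 · (1 − 1/3) · (1 − 1/11)
       = 363 · 20/33 = 220.

220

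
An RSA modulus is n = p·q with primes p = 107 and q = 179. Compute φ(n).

18868

φ(19153) = 19153 · (1 − 1/107) · (1 − 1/179)
       = 19153 · 18868/19153 = 18868.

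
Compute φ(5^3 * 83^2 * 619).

420610800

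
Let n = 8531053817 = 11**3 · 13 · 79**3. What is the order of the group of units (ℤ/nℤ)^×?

7068306960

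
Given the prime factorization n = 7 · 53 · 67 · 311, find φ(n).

φ(7730527) = 7730527 · (1 − 1/7) · (1 − 1/53) · (1 − 1/67) · (1 − 1/311)
       = 7730527 · 6383520/7730527 = 6383520.

6383520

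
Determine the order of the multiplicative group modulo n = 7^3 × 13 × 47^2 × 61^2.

φ(36651593251) = 36651593251 · (1 − 1/7) · (1 − 1/13) · (1 − 1/47) · (1 − 1/61)
       = 36651593251 · 198720/260897 = 27916781760.

27916781760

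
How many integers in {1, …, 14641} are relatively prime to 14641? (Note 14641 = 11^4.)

13310

φ(11^4) = 11^4 − 11^3 = 14641 − 1331 = 13310.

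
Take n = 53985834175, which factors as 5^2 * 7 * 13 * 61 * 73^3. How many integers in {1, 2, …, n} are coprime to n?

φ(53985834175) = 53985834175 · (1 − 1/5) · (1 − 1/7) · (1 − 1/13) · (1 − 1/61) · (1 − 1/73)
       = 53985834175 · 1244160/2026115 = 33150643200.

33150643200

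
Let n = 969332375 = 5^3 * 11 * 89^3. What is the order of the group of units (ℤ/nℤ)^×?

697048000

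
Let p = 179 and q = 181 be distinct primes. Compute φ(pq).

32040

φ(179) = 179 − 1 = 178.
φ(181) = 181 − 1 = 180.
φ(32399) = 178 × 180 = 32040.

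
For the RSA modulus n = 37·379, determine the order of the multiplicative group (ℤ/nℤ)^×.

13608

φ(37) = 37 − 1 = 36.
φ(379) = 379 − 1 = 378.
φ(14023) = 36 × 378 = 13608.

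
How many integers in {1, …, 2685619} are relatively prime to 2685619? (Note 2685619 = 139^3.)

φ(2685619) = 2685619 · (1 − 1/139)
       = 2685619 · 138/139 = 2666298.

2666298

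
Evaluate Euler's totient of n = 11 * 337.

3360

φ(3707) = 3707 · (1 − 1/11) · (1 − 1/337)
       = 3707 · 3360/3707 = 3360.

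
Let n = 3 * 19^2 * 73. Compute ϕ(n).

49248

φ(3) = 3 − 1 = 2.
φ(19^2) = 19^2 − 19^1 = 361 − 19 = 342.
φ(73) = 73 − 1 = 72.
Since φ is multiplicative, φ(79059) = 2 · 342 · 72 = 49248.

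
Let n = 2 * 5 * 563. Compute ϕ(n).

2248

φ(5630) = 5630 · (1 − 1/2) · (1 − 1/5) · (1 − 1/563)
       = 5630 · 2248/5630 = 2248.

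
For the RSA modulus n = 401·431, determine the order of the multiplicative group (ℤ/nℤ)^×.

φ(401) = 401 − 1 = 400.
φ(431) = 431 − 1 = 430.
Since φ is multiplicative, φ(172831) = 400 · 430 = 172000.

172000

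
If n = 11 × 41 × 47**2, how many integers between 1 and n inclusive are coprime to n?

φ(996259) = 996259 · (1 − 1/11) · (1 − 1/41) · (1 − 1/47)
       = 996259 · 18400/21197 = 864800.

864800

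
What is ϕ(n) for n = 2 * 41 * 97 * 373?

φ(2) = 2 − 1 = 1.
φ(41) = 41 − 1 = 40.
φ(97) = 97 − 1 = 96.
φ(373) = 373 − 1 = 372.
Multiply: 1 · 40 · 96 · 372 = 1428480.

1428480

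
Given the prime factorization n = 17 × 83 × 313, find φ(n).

409344

φ(17) = 17 − 1 = 16.
φ(83) = 83 − 1 = 82.
φ(313) = 313 − 1 = 312.
Multiply: 16 · 82 · 312 = 409344.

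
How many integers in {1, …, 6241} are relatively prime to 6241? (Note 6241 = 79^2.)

φ(6241) = 6241 · (1 − 1/79)
       = 6241 · 78/79 = 6162.

6162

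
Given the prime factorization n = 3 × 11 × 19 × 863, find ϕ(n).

310320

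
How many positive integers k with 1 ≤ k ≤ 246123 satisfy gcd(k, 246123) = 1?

147840

First factor: 246123 = 3^2 * 23 * 29 * 41.
φ(3^2) = 3^2 − 3^1 = 9 − 3 = 6.
φ(23) = 23 − 1 = 22.
φ(29) = 29 − 1 = 28.
φ(41) = 41 − 1 = 40.
φ(246123) = 6 × 22 × 28 × 40 = 147840.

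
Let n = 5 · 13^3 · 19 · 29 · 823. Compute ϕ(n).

3360704256

φ(4981400905) = 4981400905 · (1 − 1/5) · (1 − 1/13) · (1 − 1/19) · (1 − 1/29) · (1 − 1/823)
       = 4981400905 · 19885824/29475745 = 3360704256.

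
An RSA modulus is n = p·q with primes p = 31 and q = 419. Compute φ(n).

12540

φ(31) = 31 − 1 = 30.
φ(419) = 419 − 1 = 418.
φ(12989) = 30 × 418 = 12540.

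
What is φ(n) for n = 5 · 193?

768

φ(5) = 5 − 1 = 4.
φ(193) = 193 − 1 = 192.
Multiply: 4 · 192 = 768.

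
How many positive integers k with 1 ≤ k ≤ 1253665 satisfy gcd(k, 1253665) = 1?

790272

Prime factorization: 1253665 = 5 · 7^3 · 17 · 43.
φ(1253665) = 1253665 · (1 − 1/5) · (1 − 1/7) · (1 − 1/17) · (1 − 1/43)
       = 1253665 · 16128/25585 = 790272.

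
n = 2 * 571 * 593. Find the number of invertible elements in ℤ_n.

337440

φ(677206) = 677206 · (1 − 1/2) · (1 − 1/571) · (1 − 1/593)
       = 677206 · 337440/677206 = 337440.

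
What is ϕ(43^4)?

3339294

φ(3418801) = 3418801 · (1 − 1/43)
       = 3418801 · 42/43 = 3339294.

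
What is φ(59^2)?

3422

φ(59^2) = 59^1·(59−1) = 59·58 = 3422.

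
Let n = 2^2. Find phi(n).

2

φ(4) = 4 · (1 − 1/2)
       = 4 · 1/2 = 2.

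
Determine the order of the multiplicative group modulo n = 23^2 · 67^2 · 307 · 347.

236900938032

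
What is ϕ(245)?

168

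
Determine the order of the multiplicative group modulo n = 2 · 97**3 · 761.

686480640

φ(2) = 2 − 1 = 1.
φ(97^3) = 97^2·(97−1) = 9409·96 = 903264.
φ(761) = 761 − 1 = 760.
Multiply: 1 · 903264 · 760 = 686480640.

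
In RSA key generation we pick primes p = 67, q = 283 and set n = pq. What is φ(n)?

φ(pq) = (p−1)(q−1) = 66 · 282 = 18612.

18612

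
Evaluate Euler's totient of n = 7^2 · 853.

φ(41797) = 41797 · (1 − 1/7) · (1 − 1/853)
       = 41797 · 5112/5971 = 35784.

35784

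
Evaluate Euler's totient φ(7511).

Factor 7511: 7511 = 7 · 29 · 37.
φ(7) = 7 − 1 = 6.
φ(29) = 29 − 1 = 28.
φ(37) = 37 − 1 = 36.
φ(7511) = 6 × 28 × 36 = 6048.

6048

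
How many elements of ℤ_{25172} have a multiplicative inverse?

Prime factorization: 25172 = 2**2 · 7 · 29 · 31.
φ(2^2) = 2^1·(2−1) = 2·1 = 2.
φ(7) = 7 − 1 = 6.
φ(29) = 29 − 1 = 28.
φ(31) = 31 − 1 = 30.
Since φ is multiplicative, φ(25172) = 2 · 6 · 28 · 30 = 10080.

10080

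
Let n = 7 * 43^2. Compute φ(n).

10836

φ(7) = 7 − 1 = 6.
φ(43^2) = 43^1·(43−1) = 43·42 = 1806.
Multiply: 6 · 1806 = 10836.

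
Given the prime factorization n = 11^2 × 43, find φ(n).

4620

φ(5203) = 5203 · (1 − 1/11) · (1 − 1/43)
       = 5203 · 420/473 = 4620.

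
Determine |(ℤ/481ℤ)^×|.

432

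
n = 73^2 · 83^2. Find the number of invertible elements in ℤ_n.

35772336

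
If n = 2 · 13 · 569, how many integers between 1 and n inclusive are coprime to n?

φ(14794) = 14794 · (1 − 1/2) · (1 − 1/13) · (1 − 1/569)
       = 14794 · 6816/14794 = 6816.

6816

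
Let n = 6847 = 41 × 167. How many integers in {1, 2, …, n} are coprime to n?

φ(41) = 41 − 1 = 40.
φ(167) = 167 − 1 = 166.
φ(6847) = 40 × 166 = 6640.

6640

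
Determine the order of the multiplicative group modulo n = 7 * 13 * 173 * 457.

5647104

φ(7194551) = 7194551 · (1 − 1/7) · (1 − 1/13) · (1 − 1/173) · (1 − 1/457)
       = 7194551 · 5647104/7194551 = 5647104.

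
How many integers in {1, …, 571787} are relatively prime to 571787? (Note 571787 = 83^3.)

564898

φ(571787) = 571787 · (1 − 1/83)
       = 571787 · 82/83 = 564898.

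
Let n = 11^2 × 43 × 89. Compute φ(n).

φ(463067) = 463067 · (1 − 1/11) · (1 − 1/43) · (1 − 1/89)
       = 463067 · 36960/42097 = 406560.

406560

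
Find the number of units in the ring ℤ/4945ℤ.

3696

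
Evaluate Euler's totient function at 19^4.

123462

φ(130321) = 130321 · (1 − 1/19)
       = 130321 · 18/19 = 123462.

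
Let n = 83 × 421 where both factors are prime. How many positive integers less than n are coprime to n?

For distinct primes, φ(pq) = (p−1)(q−1) = 82 × 420 = 34440.

34440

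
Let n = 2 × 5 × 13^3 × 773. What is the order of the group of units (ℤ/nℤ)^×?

6262464

φ(2) = 2 − 1 = 1.
φ(5) = 5 − 1 = 4.
φ(13^3) = 13^2·(13−1) = 169·12 = 2028.
φ(773) = 773 − 1 = 772.
Multiply: 1 · 4 · 2028 · 772 = 6262464.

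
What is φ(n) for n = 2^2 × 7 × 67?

φ(2^2) = 2^1·(2−1) = 2·1 = 2.
φ(7) = 7 − 1 = 6.
φ(67) = 67 − 1 = 66.
Multiply: 2 · 6 · 66 = 792.

792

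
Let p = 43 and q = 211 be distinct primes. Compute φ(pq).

8820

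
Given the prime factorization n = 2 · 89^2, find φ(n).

7832

φ(15842) = 15842 · (1 − 1/2) · (1 − 1/89)
       = 15842 · 88/178 = 7832.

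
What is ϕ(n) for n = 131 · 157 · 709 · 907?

13008565440

φ(13225876721) = 13225876721 · (1 − 1/131) · (1 − 1/157) · (1 − 1/709) · (1 − 1/907)
       = 13225876721 · 13008565440/13225876721 = 13008565440.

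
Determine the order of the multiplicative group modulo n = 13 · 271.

3240

φ(13) = 13 − 1 = 12.
φ(271) = 271 − 1 = 270.
Since φ is multiplicative, φ(3523) = 12 · 270 = 3240.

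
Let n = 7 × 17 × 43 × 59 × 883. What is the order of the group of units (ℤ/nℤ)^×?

206260992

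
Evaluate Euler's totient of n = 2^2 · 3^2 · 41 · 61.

28800

φ(90036) = 90036 · (1 − 1/2) · (1 − 1/3) · (1 − 1/41) · (1 − 1/61)
       = 90036 · 4800/15006 = 28800.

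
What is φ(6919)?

5760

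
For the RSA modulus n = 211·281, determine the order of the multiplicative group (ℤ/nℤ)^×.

58800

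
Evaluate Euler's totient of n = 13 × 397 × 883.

4191264

φ(13) = 13 − 1 = 12.
φ(397) = 397 − 1 = 396.
φ(883) = 883 − 1 = 882.
φ(4557163) = 12 × 396 × 882 = 4191264.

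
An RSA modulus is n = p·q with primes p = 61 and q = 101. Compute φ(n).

6000

For distinct primes, φ(pq) = (p−1)(q−1) = 60 × 100 = 6000.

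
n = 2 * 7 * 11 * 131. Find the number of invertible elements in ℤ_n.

7800

φ(20174) = 20174 · (1 − 1/2) · (1 − 1/7) · (1 − 1/11) · (1 − 1/131)
       = 20174 · 7800/20174 = 7800.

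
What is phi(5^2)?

φ(25) = 25 · (1 − 1/5)
       = 25 · 4/5 = 20.

20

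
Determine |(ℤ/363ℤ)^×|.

220

Prime factorization: 363 = 3 · 11^2.
φ(363) = 363 · (1 − 1/3) · (1 − 1/11)
       = 363 · 20/33 = 220.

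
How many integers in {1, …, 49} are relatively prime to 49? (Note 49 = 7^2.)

φ(7^2) = 7^1·(7−1) = 7·6 = 42.

42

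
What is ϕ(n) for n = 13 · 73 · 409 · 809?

φ(314006069) = 314006069 · (1 − 1/13) · (1 − 1/73) · (1 − 1/409) · (1 − 1/809)
       = 314006069 · 284829696/314006069 = 284829696.

284829696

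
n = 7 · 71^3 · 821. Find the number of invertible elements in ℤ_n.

φ(2056914517) = 2056914517 · (1 − 1/7) · (1 − 1/71) · (1 − 1/821)
       = 2056914517 · 344400/408037 = 1736120400.

1736120400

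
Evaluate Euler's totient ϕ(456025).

456025 = 5**2 · 17 · 29 · 37.
φ(5^2) = 5^2 − 5^1 = 25 − 5 = 20.
φ(17) = 17 − 1 = 16.
φ(29) = 29 − 1 = 28.
φ(37) = 37 − 1 = 36.
Multiply: 20 · 16 · 28 · 36 = 322560.

322560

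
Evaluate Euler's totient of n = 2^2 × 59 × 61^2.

424560

φ(2^2) = 2^2 − 2^1 = 4 − 2 = 2.
φ(59) = 59 − 1 = 58.
φ(61^2) = 61^1·(61−1) = 61·60 = 3660.
Since φ is multiplicative, φ(878156) = 2 · 58 · 3660 = 424560.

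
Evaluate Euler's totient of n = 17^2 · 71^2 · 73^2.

7105271040

φ(17^2) = 17^1·(17−1) = 17·16 = 272.
φ(71^2) = 71^1·(71−1) = 71·70 = 4970.
φ(73^2) = 73^1·(73−1) = 73·72 = 5256.
Multiply: 272 · 4970 · 5256 = 7105271040.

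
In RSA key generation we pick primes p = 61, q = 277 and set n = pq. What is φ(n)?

16560

φ(n) = (p − 1)(q − 1) = (61−1)(277−1) = 60·276 = 16560.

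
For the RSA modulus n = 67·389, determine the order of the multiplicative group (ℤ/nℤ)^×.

φ(26063) = 26063 · (1 − 1/67) · (1 − 1/389)
       = 26063 · 25608/26063 = 25608.

25608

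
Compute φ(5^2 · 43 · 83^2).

φ(5^2) = 5^2 − 5^1 = 25 − 5 = 20.
φ(43) = 43 − 1 = 42.
φ(83^2) = 83^1·(83−1) = 83·82 = 6806.
Since φ is multiplicative, φ(7405675) = 20 · 42 · 6806 = 5717040.

5717040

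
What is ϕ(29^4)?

682892

φ(29^4) = 29^4 − 29^3 = 707281 − 24389 = 682892.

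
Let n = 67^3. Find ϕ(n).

296274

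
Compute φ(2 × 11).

φ(22) = 22 · (1 − 1/2) · (1 − 1/11)
       = 22 · 10/22 = 10.

10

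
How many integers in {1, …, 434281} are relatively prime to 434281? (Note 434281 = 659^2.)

433622

φ(659^2) = 659^2 − 659^1 = 434281 − 659 = 433622.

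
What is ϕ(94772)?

42336

Prime factorization: 94772 = 2^2 × 19 × 29 × 43.
φ(2^2) = 2^2 − 2^1 = 4 − 2 = 2.
φ(19) = 19 − 1 = 18.
φ(29) = 29 − 1 = 28.
φ(43) = 43 − 1 = 42.
Multiply: 2 · 18 · 28 · 42 = 42336.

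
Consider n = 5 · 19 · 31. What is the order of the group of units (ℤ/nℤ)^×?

2160

φ(5) = 5 − 1 = 4.
φ(19) = 19 − 1 = 18.
φ(31) = 31 − 1 = 30.
Since φ is multiplicative, φ(2945) = 4 · 18 · 30 = 2160.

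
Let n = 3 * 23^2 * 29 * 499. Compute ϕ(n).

14111328

φ(22965477) = 22965477 · (1 − 1/3) · (1 − 1/23) · (1 − 1/29) · (1 − 1/499)
       = 22965477 · 613536/998499 = 14111328.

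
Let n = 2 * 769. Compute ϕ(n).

768

φ(2) = 2 − 1 = 1.
φ(769) = 769 − 1 = 768.
Since φ is multiplicative, φ(1538) = 1 · 768 = 768.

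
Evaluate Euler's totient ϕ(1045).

720

First factor: 1045 = 5 · 11 · 19.
φ(1045) = 1045 · (1 − 1/5) · (1 − 1/11) · (1 − 1/19)
       = 1045 · 720/1045 = 720.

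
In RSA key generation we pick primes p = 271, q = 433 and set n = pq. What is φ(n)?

116640

φ(117343) = 117343 · (1 − 1/271) · (1 − 1/433)
       = 117343 · 116640/117343 = 116640.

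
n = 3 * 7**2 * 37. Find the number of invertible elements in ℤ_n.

φ(5439) = 5439 · (1 − 1/3) · (1 − 1/7) · (1 − 1/37)
       = 5439 · 432/777 = 3024.

3024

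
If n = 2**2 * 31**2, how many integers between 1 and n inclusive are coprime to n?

φ(3844) = 3844 · (1 − 1/2) · (1 − 1/31)
       = 3844 · 30/62 = 1860.

1860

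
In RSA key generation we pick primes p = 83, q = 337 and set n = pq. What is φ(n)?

27552

φ(pq) = (p−1)(q−1) = 82 · 336 = 27552.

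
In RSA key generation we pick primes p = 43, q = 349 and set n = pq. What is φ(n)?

14616

φ(43) = 43 − 1 = 42.
φ(349) = 349 − 1 = 348.
φ(15007) = 42 × 348 = 14616.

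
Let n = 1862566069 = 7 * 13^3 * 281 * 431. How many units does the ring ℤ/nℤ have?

φ(1862566069) = 1862566069 · (1 − 1/7) · (1 − 1/13) · (1 − 1/281) · (1 − 1/431)
       = 1862566069 · 8668800/11021101 = 1465027200.

1465027200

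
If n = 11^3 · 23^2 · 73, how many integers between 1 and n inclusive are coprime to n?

φ(11^3) = 11^3 − 11^2 = 1331 − 121 = 1210.
φ(23^2) = 23^2 − 23^1 = 529 − 23 = 506.
φ(73) = 73 − 1 = 72.
φ(51399227) = 1210 × 506 × 72 = 44082720.

44082720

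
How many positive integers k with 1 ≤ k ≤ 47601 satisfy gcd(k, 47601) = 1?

47601 = 3^3 · 41 · 43.
φ(3^3) = 3^3 − 3^2 = 27 − 9 = 18.
φ(41) = 41 − 1 = 40.
φ(43) = 43 − 1 = 42.
φ(47601) = 18 × 40 × 42 = 30240.

30240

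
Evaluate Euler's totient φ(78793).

60480

Prime factorization: 78793 = 11 · 13 · 19 · 29.
φ(78793) = 78793 · (1 − 1/11) · (1 − 1/13) · (1 − 1/19) · (1 − 1/29)
       = 78793 · 60480/78793 = 60480.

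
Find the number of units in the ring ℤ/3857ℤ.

3024

First factor: 3857 = 7 · 19 · 29.
φ(3857) = 3857 · (1 − 1/7) · (1 − 1/19) · (1 − 1/29)
       = 3857 · 3024/3857 = 3024.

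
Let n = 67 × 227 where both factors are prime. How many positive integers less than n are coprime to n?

14916

φ(n) = (p − 1)(q − 1) = (67−1)(227−1) = 66·226 = 14916.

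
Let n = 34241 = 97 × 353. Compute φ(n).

33792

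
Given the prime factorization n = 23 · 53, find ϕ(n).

1144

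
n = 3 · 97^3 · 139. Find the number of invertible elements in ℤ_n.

249300864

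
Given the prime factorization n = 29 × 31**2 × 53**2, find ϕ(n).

φ(29) = 29 − 1 = 28.
φ(31^2) = 31^1·(31−1) = 31·30 = 930.
φ(53^2) = 53^2 − 53^1 = 2809 − 53 = 2756.
Since φ is multiplicative, φ(78284021) = 28 · 930 · 2756 = 71766240.

71766240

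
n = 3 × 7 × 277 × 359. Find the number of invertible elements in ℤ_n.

1185696

φ(2088303) = 2088303 · (1 − 1/3) · (1 − 1/7) · (1 − 1/277) · (1 − 1/359)
       = 2088303 · 1185696/2088303 = 1185696.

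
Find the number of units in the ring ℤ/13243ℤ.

First factor: 13243 = 17 * 19 * 41.
φ(13243) = 13243 · (1 − 1/17) · (1 − 1/19) · (1 − 1/41)
       = 13243 · 11520/13243 = 11520.

11520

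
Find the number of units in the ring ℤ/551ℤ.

504

First factor: 551 = 19 × 29.
φ(551) = 551 · (1 − 1/19) · (1 − 1/29)
       = 551 · 504/551 = 504.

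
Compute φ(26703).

16632

26703 = 3**3 · 23 · 43.
φ(3^3) = 3^2·(3−1) = 9·2 = 18.
φ(23) = 23 − 1 = 22.
φ(43) = 43 − 1 = 42.
Multiply: 18 · 22 · 42 = 16632.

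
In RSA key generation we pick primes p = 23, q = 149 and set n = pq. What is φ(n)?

For distinct primes, φ(pq) = (p−1)(q−1) = 22 × 148 = 3256.

3256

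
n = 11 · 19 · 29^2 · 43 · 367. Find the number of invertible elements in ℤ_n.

2246771520

φ(11) = 11 − 1 = 10.
φ(19) = 19 − 1 = 18.
φ(29^2) = 29^1·(29−1) = 29·28 = 812.
φ(43) = 43 − 1 = 42.
φ(367) = 367 − 1 = 366.
Multiply: 10 · 18 · 812 · 42 · 366 = 2246771520.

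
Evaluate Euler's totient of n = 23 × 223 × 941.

4590960

φ(23) = 23 − 1 = 22.
φ(223) = 223 − 1 = 222.
φ(941) = 941 − 1 = 940.
Multiply: 22 · 222 · 940 = 4590960.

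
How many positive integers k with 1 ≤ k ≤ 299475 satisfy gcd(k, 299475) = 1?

299475 = 3^2 × 5^2 × 11^3.
φ(3^2) = 3^1·(3−1) = 3·2 = 6.
φ(5^2) = 5^2 − 5^1 = 25 − 5 = 20.
φ(11^3) = 11^3 − 11^2 = 1331 − 121 = 1210.
Multiply: 6 · 20 · 1210 = 145200.

145200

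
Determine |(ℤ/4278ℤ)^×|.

Prime factorization: 4278 = 2 × 3 × 23 × 31.
φ(2) = 2 − 1 = 1.
φ(3) = 3 − 1 = 2.
φ(23) = 23 − 1 = 22.
φ(31) = 31 − 1 = 30.
φ(4278) = 1 × 2 × 22 × 30 = 1320.

1320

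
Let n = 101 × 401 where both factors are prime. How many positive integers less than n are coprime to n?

For distinct primes, φ(pq) = (p−1)(q−1) = 100 × 400 = 40000.

40000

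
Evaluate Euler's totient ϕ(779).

720

Prime factorization: 779 = 19 · 41.
φ(19) = 19 − 1 = 18.
φ(41) = 41 − 1 = 40.
Since φ is multiplicative, φ(779) = 18 · 40 = 720.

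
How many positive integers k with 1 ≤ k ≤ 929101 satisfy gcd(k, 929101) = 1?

806400

First factor: 929101 = 17 · 31 · 41 · 43.
φ(17) = 17 − 1 = 16.
φ(31) = 31 − 1 = 30.
φ(41) = 41 − 1 = 40.
φ(43) = 43 − 1 = 42.
φ(929101) = 16 × 30 × 40 × 42 = 806400.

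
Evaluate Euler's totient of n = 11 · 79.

780

φ(869) = 869 · (1 − 1/11) · (1 − 1/79)
       = 869 · 780/869 = 780.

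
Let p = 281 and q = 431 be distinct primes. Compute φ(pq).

120400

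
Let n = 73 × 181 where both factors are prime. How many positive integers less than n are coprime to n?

φ(73) = 73 − 1 = 72.
φ(181) = 181 − 1 = 180.
Since φ is multiplicative, φ(13213) = 72 · 180 = 12960.

12960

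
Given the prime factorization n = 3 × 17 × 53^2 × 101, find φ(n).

φ(14469159) = 14469159 · (1 − 1/3) · (1 − 1/17) · (1 − 1/53) · (1 − 1/101)
       = 14469159 · 166400/273003 = 8819200.

8819200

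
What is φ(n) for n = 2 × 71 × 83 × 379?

2169720

φ(4466894) = 4466894 · (1 − 1/2) · (1 − 1/71) · (1 − 1/83) · (1 − 1/379)
       = 4466894 · 2169720/4466894 = 2169720.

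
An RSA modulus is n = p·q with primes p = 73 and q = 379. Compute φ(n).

27216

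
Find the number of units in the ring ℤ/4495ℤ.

3360

First factor: 4495 = 5 · 29 · 31.
φ(4495) = 4495 · (1 − 1/5) · (1 − 1/29) · (1 − 1/31)
       = 4495 · 3360/4495 = 3360.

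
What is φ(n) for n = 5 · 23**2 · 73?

145728

φ(193085) = 193085 · (1 − 1/5) · (1 − 1/23) · (1 − 1/73)
       = 193085 · 6336/8395 = 145728.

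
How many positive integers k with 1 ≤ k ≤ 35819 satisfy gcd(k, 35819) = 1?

28224

First factor: 35819 = 7^2 × 17 × 43.
φ(7^2) = 7^1·(7−1) = 7·6 = 42.
φ(17) = 17 − 1 = 16.
φ(43) = 43 − 1 = 42.
φ(35819) = 42 × 16 × 42 = 28224.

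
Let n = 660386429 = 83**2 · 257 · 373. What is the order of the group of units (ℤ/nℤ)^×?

648148992

φ(660386429) = 660386429 · (1 − 1/83) · (1 − 1/257) · (1 − 1/373)
       = 660386429 · 7809024/7956463 = 648148992.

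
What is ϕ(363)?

363 = 3 · 11^2.
φ(3) = 3 − 1 = 2.
φ(11^2) = 11^1·(11−1) = 11·10 = 110.
φ(363) = 2 × 110 = 220.

220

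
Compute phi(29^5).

φ(20511149) = 20511149 · (1 − 1/29)
       = 20511149 · 28/29 = 19803868.

19803868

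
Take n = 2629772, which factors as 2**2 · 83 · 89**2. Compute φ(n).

φ(2629772) = 2629772 · (1 − 1/2) · (1 − 1/83) · (1 − 1/89)
       = 2629772 · 7216/14774 = 1284448.

1284448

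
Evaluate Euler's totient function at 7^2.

42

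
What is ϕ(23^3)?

φ(23^3) = 23^2·(23−1) = 529·22 = 11638.

11638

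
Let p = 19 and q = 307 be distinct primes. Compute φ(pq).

5508

φ(19) = 19 − 1 = 18.
φ(307) = 307 − 1 = 306.
Since φ is multiplicative, φ(5833) = 18 · 306 = 5508.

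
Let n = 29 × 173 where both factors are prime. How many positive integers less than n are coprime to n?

4816

φ(n) = (p − 1)(q − 1) = (29−1)(173−1) = 28·172 = 4816.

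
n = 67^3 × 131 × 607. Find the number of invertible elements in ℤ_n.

23340465720

φ(67^3) = 67^2·(67−1) = 4489·66 = 296274.
φ(131) = 131 − 1 = 130.
φ(607) = 607 − 1 = 606.
φ(23915771471) = 296274 × 130 × 606 = 23340465720.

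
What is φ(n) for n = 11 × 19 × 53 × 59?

542880

φ(11) = 11 − 1 = 10.
φ(19) = 19 − 1 = 18.
φ(53) = 53 − 1 = 52.
φ(59) = 59 − 1 = 58.
φ(653543) = 10 × 18 × 52 × 58 = 542880.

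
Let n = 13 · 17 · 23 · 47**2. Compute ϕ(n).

φ(11228347) = 11228347 · (1 − 1/13) · (1 − 1/17) · (1 − 1/23) · (1 − 1/47)
       = 11228347 · 194304/238901 = 9132288.

9132288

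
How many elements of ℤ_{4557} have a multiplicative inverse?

2520

First factor: 4557 = 3 · 7^2 · 31.
φ(3) = 3 − 1 = 2.
φ(7^2) = 7^2 − 7^1 = 49 − 7 = 42.
φ(31) = 31 − 1 = 30.
φ(4557) = 2 × 42 × 30 = 2520.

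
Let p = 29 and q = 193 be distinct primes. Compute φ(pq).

φ(pq) = (p−1)(q−1) = 28 · 192 = 5376.

5376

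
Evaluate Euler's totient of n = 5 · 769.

φ(5) = 5 − 1 = 4.
φ(769) = 769 − 1 = 768.
Since φ is multiplicative, φ(3845) = 4 · 768 = 3072.

3072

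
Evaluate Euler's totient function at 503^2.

φ(253009) = 253009 · (1 − 1/503)
       = 253009 · 502/503 = 252506.

252506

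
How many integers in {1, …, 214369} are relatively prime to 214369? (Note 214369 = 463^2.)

φ(214369) = 214369 · (1 − 1/463)
       = 214369 · 462/463 = 213906.

213906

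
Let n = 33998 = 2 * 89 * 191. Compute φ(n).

16720

φ(33998) = 33998 · (1 − 1/2) · (1 − 1/89) · (1 − 1/191)
       = 33998 · 16720/33998 = 16720.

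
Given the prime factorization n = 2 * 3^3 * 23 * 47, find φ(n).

18216

φ(2) = 2 − 1 = 1.
φ(3^3) = 3^3 − 3^2 = 27 − 9 = 18.
φ(23) = 23 − 1 = 22.
φ(47) = 47 − 1 = 46.
φ(58374) = 1 × 18 × 22 × 46 = 18216.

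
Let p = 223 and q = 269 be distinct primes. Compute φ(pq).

59496

φ(59987) = 59987 · (1 − 1/223) · (1 − 1/269)
       = 59987 · 59496/59987 = 59496.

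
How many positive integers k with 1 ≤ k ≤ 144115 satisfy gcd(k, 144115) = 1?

103680

144115 = 5 * 19 * 37 * 41.
φ(144115) = 144115 · (1 − 1/5) · (1 − 1/19) · (1 − 1/37) · (1 − 1/41)
       = 144115 · 103680/144115 = 103680.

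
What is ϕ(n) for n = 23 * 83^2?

149732

φ(158447) = 158447 · (1 − 1/23) · (1 − 1/83)
       = 158447 · 1804/1909 = 149732.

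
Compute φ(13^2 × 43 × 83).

φ(603161) = 603161 · (1 − 1/13) · (1 − 1/43) · (1 − 1/83)
       = 603161 · 41328/46397 = 537264.

537264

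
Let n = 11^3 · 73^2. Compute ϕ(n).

6359760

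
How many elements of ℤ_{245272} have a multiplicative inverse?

110880

First factor: 245272 = 2^3 * 23 * 31 * 43.
φ(245272) = 245272 · (1 − 1/2) · (1 − 1/23) · (1 − 1/31) · (1 − 1/43)
       = 245272 · 27720/61318 = 110880.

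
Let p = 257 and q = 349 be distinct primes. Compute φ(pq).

For distinct primes, φ(pq) = (p−1)(q−1) = 256 × 348 = 89088.

89088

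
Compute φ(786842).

317520

Prime factorization: 786842 = 2 × 7**3 × 31 × 37.
φ(2) = 2 − 1 = 1.
φ(7^3) = 7^2·(7−1) = 49·6 = 294.
φ(31) = 31 − 1 = 30.
φ(37) = 37 − 1 = 36.
Multiply: 1 · 294 · 30 · 36 = 317520.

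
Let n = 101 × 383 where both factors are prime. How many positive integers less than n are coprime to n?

φ(n) = (p − 1)(q − 1) = (101−1)(383−1) = 100·382 = 38200.

38200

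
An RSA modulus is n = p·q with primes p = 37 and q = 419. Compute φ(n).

φ(pq) = (p−1)(q−1) = 36 · 418 = 15048.

15048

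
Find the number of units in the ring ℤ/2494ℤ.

First factor: 2494 = 2 × 29 × 43.
φ(2494) = 2494 · (1 − 1/2) · (1 − 1/29) · (1 − 1/43)
       = 2494 · 1176/2494 = 1176.

1176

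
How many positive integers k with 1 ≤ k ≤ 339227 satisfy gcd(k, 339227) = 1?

First factor: 339227 = 7^3 · 23 · 43.
φ(7^3) = 7^2·(7−1) = 49·6 = 294.
φ(23) = 23 − 1 = 22.
φ(43) = 43 − 1 = 42.
φ(339227) = 294 × 22 × 42 = 271656.

271656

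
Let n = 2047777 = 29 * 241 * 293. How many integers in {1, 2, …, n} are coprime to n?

1962240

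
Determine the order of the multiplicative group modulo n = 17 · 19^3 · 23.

2287296

φ(2681869) = 2681869 · (1 − 1/17) · (1 − 1/19) · (1 − 1/23)
       = 2681869 · 6336/7429 = 2287296.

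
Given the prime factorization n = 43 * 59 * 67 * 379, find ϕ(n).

60773328

φ(64422041) = 64422041 · (1 − 1/43) · (1 − 1/59) · (1 − 1/67) · (1 − 1/379)
       = 64422041 · 60773328/64422041 = 60773328.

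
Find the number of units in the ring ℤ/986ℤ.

448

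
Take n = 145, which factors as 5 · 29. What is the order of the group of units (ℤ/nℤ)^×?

φ(145) = 145 · (1 − 1/5) · (1 − 1/29)
       = 145 · 112/145 = 112.

112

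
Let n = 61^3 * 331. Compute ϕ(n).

73675800

φ(75130711) = 75130711 · (1 − 1/61) · (1 − 1/331)
       = 75130711 · 19800/20191 = 73675800.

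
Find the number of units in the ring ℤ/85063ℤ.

Prime factorization: 85063 = 11**2 · 19 · 37.
φ(11^2) = 11^1·(11−1) = 11·10 = 110.
φ(19) = 19 − 1 = 18.
φ(37) = 37 − 1 = 36.
Multiply: 110 · 18 · 36 = 71280.

71280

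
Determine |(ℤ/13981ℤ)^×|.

Prime factorization: 13981 = 11 · 31 · 41.
φ(11) = 11 − 1 = 10.
φ(31) = 31 − 1 = 30.
φ(41) = 41 − 1 = 40.
Since φ is multiplicative, φ(13981) = 10 · 30 · 40 = 12000.

12000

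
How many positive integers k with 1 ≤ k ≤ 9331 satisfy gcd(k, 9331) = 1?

7560

First factor: 9331 = 7 · 31 · 43.
φ(7) = 7 − 1 = 6.
φ(31) = 31 − 1 = 30.
φ(43) = 43 − 1 = 42.
Since φ is multiplicative, φ(9331) = 6 · 30 · 42 = 7560.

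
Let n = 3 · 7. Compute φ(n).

φ(3) = 3 − 1 = 2.
φ(7) = 7 − 1 = 6.
Multiply: 2 · 6 = 12.

12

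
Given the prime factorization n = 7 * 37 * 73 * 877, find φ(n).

13623552

φ(16581439) = 16581439 · (1 − 1/7) · (1 − 1/37) · (1 − 1/73) · (1 − 1/877)
       = 16581439 · 13623552/16581439 = 13623552.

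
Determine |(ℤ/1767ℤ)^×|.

1080

First factor: 1767 = 3 * 19 * 31.
φ(3) = 3 − 1 = 2.
φ(19) = 19 − 1 = 18.
φ(31) = 31 − 1 = 30.
Multiply: 2 · 18 · 30 = 1080.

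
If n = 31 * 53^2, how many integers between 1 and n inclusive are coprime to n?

φ(87079) = 87079 · (1 − 1/31) · (1 − 1/53)
       = 87079 · 1560/1643 = 82680.

82680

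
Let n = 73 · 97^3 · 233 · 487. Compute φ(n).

φ(73) = 73 − 1 = 72.
φ(97^3) = 97^2·(97−1) = 9409·96 = 903264.
φ(233) = 233 − 1 = 232.
φ(487) = 487 − 1 = 486.
Multiply: 72 · 903264 · 232 · 486 = 7332827222016.

7332827222016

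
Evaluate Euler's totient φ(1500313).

1330560

First factor: 1500313 = 23 * 37 * 41 * 43.
φ(1500313) = 1500313 · (1 − 1/23) · (1 − 1/37) · (1 − 1/41) · (1 − 1/43)
       = 1500313 · 1330560/1500313 = 1330560.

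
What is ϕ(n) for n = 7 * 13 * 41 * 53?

φ(197743) = 197743 · (1 − 1/7) · (1 − 1/13) · (1 − 1/41) · (1 − 1/53)
       = 197743 · 149760/197743 = 149760.

149760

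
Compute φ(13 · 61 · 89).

φ(13) = 13 − 1 = 12.
φ(61) = 61 − 1 = 60.
φ(89) = 89 − 1 = 88.
φ(70577) = 12 × 60 × 88 = 63360.

63360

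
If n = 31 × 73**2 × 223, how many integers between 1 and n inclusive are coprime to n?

φ(36839377) = 36839377 · (1 − 1/31) · (1 − 1/73) · (1 − 1/223)
       = 36839377 · 479520/504649 = 35004960.

35004960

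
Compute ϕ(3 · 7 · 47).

φ(3) = 3 − 1 = 2.
φ(7) = 7 − 1 = 6.
φ(47) = 47 − 1 = 46.
φ(987) = 2 × 6 × 46 = 552.

552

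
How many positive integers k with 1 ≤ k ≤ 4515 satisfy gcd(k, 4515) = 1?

Prime factorization: 4515 = 3 × 5 × 7 × 43.
φ(4515) = 4515 · (1 − 1/3) · (1 − 1/5) · (1 − 1/7) · (1 − 1/43)
       = 4515 · 2016/4515 = 2016.

2016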